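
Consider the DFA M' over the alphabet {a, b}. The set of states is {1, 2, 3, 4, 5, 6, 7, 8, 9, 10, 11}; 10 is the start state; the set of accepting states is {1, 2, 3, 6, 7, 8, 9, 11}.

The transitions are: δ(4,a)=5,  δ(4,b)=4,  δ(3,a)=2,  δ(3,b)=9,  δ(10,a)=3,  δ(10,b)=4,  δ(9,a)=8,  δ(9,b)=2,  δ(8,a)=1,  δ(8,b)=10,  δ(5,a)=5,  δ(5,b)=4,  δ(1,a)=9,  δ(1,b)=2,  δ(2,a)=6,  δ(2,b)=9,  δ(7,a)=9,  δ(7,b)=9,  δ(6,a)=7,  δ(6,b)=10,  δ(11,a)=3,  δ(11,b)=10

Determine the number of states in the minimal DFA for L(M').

Reachable states from the start: {1,2,3,4,5,6,7,8,9,10}. Unreachable: {11} — drop them.
P0 = {1,2,3,6,7,8,9} | {4,5,10}.
Split {1,2,3,6,7,8,9} by δ(·,b) → {1,2,3,7,9} and {6,8}.
On input a, block {1,2,3,7,9} splits into {1,3,7} and {2,9}.
Split {4,5,10} by δ(·,a) → {4,5} and {10}.
Stable partition: {1,3,7} | {4,5} | {6,8} | {2,9} | {10} — 5 equivalence classes.

5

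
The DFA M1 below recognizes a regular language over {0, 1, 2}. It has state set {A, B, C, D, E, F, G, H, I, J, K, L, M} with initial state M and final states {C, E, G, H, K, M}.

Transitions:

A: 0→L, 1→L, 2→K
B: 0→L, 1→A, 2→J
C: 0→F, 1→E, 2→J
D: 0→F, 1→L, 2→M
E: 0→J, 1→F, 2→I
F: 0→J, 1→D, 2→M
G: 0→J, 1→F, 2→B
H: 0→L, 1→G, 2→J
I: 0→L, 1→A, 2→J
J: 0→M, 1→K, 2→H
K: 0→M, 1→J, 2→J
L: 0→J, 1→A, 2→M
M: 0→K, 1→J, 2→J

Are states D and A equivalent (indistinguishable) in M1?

States {C,E,I} cannot be reached from the start state, so discard them.
Initial partition by acceptance: {G,H,K,M} | {A,B,D,F,J,L}.
On input 0, block {G,H,K,M} splits into {G,H} and {K,M}.
Split {G,H} by δ(·,1) → {G} and {H}.
Refine {A,B,D,F,J,L} on symbol 0: members go to different blocks, giving {A,B,D,F,L} and {J}.
Refine {A,B,D,F,L} on symbol 0: members go to different blocks, giving {A,B,D} and {F,L}.
Split {A,B,D} by δ(·,1) → {A,D} and {B}.
Stable partition: {G} | {A,D} | {K,M} | {H} | {J} | {F,L} | {B} — 7 equivalence classes.
D and A lie in the same block of the stable partition, so they are equivalent — no string distinguishes them.

Yes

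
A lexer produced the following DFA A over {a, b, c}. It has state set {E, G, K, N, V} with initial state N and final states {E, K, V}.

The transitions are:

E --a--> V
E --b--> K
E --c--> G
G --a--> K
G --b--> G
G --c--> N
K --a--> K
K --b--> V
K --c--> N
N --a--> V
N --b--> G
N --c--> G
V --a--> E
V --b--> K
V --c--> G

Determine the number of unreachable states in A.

0

Exploring from N, all states are eventually visited, so none are unreachable.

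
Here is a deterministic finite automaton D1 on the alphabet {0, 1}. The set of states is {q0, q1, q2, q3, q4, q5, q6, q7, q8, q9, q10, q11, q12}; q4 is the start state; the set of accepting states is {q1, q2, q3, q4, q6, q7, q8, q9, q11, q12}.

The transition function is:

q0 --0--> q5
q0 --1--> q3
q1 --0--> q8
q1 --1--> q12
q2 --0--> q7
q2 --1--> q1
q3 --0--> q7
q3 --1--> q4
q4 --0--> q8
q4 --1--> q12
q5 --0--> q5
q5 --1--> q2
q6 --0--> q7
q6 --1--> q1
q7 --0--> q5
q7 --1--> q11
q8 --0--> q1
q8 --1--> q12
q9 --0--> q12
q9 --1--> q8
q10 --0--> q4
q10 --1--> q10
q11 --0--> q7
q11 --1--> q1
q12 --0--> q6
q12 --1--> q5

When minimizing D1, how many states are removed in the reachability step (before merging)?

No path from q4 leads to q0, q3, q9, q10; the other 9 states are all reachable.

4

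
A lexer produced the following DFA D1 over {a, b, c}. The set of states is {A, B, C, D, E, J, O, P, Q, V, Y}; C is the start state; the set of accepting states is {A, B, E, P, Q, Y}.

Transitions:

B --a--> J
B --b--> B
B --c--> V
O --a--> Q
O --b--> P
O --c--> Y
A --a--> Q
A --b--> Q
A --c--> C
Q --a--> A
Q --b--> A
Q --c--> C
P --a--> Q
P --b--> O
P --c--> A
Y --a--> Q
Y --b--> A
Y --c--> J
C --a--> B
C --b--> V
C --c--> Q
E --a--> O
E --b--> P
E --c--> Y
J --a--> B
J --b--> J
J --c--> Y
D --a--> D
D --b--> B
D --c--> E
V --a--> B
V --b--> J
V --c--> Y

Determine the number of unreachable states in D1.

4

No path from C leads to D, E, O, P; the other 7 states are all reachable.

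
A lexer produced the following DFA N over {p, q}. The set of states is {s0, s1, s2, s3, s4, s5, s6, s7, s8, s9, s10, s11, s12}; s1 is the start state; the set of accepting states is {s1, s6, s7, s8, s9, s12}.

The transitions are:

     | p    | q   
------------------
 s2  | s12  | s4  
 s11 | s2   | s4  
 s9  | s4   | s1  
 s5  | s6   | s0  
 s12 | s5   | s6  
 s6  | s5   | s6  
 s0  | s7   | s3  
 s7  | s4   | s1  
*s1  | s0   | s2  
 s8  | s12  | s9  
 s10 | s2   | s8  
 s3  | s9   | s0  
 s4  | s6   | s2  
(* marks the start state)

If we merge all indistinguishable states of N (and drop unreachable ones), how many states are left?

6

States {s8,s10,s11} cannot be reached from the start state, so discard them.
Start with accepting vs non-accepting: {s1,s6,s7,s9,s12} | {s0,s2,s3,s4,s5}.
Refine {s1,s6,s7,s9,s12} on symbol q: members go to different blocks, giving {s6,s7,s9,s12} and {s1}.
Refine {s6,s7,s9,s12} on symbol q: members go to different blocks, giving {s6,s12} and {s7,s9}.
On input p, block {s0,s2,s3,s4,s5} splits into {s2,s4,s5} and {s0,s3}.
Split {s2,s4,s5} by δ(·,q) → {s2,s4} and {s5}.
Stable partition: {s6,s12} | {s2,s4} | {s1} | {s7,s9} | {s0,s3} | {s5} — 6 equivalence classes.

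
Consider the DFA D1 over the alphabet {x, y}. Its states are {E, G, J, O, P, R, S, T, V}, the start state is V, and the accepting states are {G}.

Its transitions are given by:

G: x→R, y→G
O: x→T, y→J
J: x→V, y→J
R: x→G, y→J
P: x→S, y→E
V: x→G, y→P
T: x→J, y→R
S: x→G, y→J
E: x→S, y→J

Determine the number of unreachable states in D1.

BFS from V reaches {E, G, J, P, R, S, V}; the 2 state(s) O, T are never visited.

2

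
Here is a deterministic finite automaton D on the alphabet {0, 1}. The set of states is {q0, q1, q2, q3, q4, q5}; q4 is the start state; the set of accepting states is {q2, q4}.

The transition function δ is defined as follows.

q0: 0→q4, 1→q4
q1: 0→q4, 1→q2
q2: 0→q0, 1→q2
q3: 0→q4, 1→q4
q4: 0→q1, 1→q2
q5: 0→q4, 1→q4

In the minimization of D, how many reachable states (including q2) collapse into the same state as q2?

First remove the unreachable states {q3,q5}; 4 states remain.
P0 = {q2,q4} | {q0,q1}.
Stable partition: {q2,q4} | {q0,q1} — 2 equivalence classes.
The equivalence class containing q2 is {q2,q4}, of size 2.

2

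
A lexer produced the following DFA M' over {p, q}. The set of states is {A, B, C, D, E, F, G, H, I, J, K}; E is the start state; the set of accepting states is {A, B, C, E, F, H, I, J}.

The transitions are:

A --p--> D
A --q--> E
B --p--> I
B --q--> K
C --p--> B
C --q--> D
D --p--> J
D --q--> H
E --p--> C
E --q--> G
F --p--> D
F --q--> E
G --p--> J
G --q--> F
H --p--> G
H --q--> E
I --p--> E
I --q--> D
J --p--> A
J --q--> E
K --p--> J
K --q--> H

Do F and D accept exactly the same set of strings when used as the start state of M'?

No

Every state is reachable, so we keep all 11.
Initial partition by acceptance: {A,B,C,E,F,H,I,J} | {D,G,K}.
Refine {A,B,C,E,F,H,I,J} on symbol p: members go to different blocks, giving {B,C,E,I,J} and {A,F,H}.
Refine {B,C,E,I,J} on symbol p: members go to different blocks, giving {B,C,E,I} and {J}.
Stable partition: {B,C,E,I} | {D,G,K} | {A,F,H} | {J} — 4 equivalence classes.
F and D end up in different blocks, so they are distinguishable. For instance, the string 'ε' is accepted from only F.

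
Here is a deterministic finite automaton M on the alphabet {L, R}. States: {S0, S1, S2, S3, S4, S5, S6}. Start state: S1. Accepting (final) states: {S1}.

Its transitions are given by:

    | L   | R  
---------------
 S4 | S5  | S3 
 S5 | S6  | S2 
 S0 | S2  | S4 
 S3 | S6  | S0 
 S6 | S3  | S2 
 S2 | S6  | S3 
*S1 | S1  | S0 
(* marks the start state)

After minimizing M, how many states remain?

All states are reachable from the start state.
P0 = {S1} | {S0,S2,S3,S4,S5,S6}.
No further refinement is possible. Final partition (2 blocks): {S1} | {S0,S2,S3,S4,S5,S6}.

2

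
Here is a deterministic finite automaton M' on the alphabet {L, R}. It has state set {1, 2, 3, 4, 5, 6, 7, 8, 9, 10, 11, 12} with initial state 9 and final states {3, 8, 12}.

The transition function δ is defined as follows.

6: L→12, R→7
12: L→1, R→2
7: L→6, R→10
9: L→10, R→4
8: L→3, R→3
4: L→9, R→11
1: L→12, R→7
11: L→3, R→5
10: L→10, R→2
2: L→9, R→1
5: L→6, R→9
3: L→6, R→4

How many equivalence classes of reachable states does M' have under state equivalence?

5

States {8} cannot be reached from the start state, so discard them.
Start with accepting vs non-accepting: {3,12} | {1,2,4,5,6,7,9,10,11}.
Refine {1,2,4,5,6,7,9,10,11} on symbol L: members go to different blocks, giving {2,4,5,7,9,10} and {1,6,11}.
Split {2,4,5,7,9,10} by δ(·,L) → {2,4,9,10} and {5,7}.
On input R, block {2,4,9,10} splits into {2,4} and {9,10}.
The partition is now stable with 5 blocks: {3,12} | {2,4} | {1,6,11} | {5,7} | {9,10}.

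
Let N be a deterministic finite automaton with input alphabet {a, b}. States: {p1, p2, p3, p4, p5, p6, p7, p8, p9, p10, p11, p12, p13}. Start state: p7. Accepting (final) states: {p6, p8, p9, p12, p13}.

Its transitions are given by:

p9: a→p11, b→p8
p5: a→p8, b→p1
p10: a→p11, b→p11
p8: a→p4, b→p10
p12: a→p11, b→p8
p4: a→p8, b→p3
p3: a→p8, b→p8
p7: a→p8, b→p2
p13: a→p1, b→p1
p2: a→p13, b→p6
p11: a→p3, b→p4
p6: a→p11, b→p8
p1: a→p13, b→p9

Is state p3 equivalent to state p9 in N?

States {p5,p12} cannot be reached from the start state, so discard them.
P0 = {p6,p8,p9,p13} | {p1,p2,p3,p4,p7,p10,p11}.
Refine {p6,p8,p9,p13} on symbol b: members go to different blocks, giving {p6,p9} and {p8,p13}.
Refine {p1,p2,p3,p4,p7,p10,p11} on symbol a: members go to different blocks, giving {p1,p2,p3,p4,p7} and {p10,p11}.
On input b, block {p1,p2,p3,p4,p7} splits into {p1,p2} and {p4,p7} and {p3}.
On input a, block {p8,p13} splits into {p8} and {p13}.
On input a, block {p10,p11} splits into {p10} and {p11}.
On input b, block {p4,p7} splits into {p4} and {p7}.
The partition is now stable with 9 blocks: {p6,p9} | {p1,p2} | {p8} | {p10} | {p4} | {p3} | {p13} | {p11} | {p7}.
p3 and p9 end up in different blocks, so they are distinguishable. For instance, the string 'ε' is accepted from only p9.

No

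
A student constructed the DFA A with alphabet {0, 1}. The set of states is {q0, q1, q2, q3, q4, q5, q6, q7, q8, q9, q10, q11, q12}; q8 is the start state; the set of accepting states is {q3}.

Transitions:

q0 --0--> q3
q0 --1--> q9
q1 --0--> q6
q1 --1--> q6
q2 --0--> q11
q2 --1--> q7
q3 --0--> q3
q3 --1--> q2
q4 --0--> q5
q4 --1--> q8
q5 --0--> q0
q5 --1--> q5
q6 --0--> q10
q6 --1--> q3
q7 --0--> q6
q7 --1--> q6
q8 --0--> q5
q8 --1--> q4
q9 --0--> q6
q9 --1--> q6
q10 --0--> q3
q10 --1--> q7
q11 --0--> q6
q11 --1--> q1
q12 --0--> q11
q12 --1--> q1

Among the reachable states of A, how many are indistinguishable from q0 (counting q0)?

First remove the unreachable states {q12}; 12 states remain.
Start with accepting vs non-accepting: {q3} | {q0,q1,q2,q4,q5,q6,q7,q8,q9,q10,q11}.
On input 0, block {q0,q1,q2,q4,q5,q6,q7,q8,q9,q10,q11} splits into {q1,q2,q4,q5,q6,q7,q8,q9,q11} and {q0,q10}.
Split {q1,q2,q4,q5,q6,q7,q8,q9,q11} by δ(·,0) → {q1,q2,q4,q7,q8,q9,q11} and {q5,q6}.
Refine {q1,q2,q4,q7,q8,q9,q11} on symbol 0: members go to different blocks, giving {q1,q4,q7,q8,q9,q11} and {q2}.
Split {q1,q4,q7,q8,q9,q11} by δ(·,1) → {q1,q7,q9} and {q4,q8,q11}.
Refine {q5,q6} on symbol 1: members go to different blocks, giving {q5} and {q6}.
On input 0, block {q4,q8,q11} splits into {q4,q8} and {q11}.
Stable partition: {q3} | {q1,q7,q9} | {q0,q10} | {q5} | {q2} | {q4,q8} | {q6} | {q11} — 8 equivalence classes.
State q0 belongs to the block {q0,q10}, which has 2 states.

2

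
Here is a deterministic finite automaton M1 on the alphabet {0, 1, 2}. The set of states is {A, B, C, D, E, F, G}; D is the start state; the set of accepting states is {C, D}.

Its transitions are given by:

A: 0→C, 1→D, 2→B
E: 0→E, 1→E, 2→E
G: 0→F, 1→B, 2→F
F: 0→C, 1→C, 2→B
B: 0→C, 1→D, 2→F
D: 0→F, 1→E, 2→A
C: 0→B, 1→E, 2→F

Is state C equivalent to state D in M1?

Yes

States {G} cannot be reached from the start state, so discard them.
Initial partition by acceptance: {C,D} | {A,B,E,F}.
Split {A,B,E,F} by δ(·,0) → {A,B,F} and {E}.
No further refinement is possible. Final partition (3 blocks): {C,D} | {A,B,F} | {E}.
C and D lie in the same block of the stable partition, so they are equivalent — no string distinguishes them.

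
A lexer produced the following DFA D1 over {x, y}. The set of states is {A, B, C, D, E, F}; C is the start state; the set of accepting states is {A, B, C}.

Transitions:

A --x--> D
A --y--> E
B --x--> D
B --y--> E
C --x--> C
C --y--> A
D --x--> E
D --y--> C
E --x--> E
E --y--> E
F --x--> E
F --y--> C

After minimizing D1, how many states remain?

Reachable states from the start: {A,C,D,E}. Unreachable: {B,F} — drop them.
P0 = {A,C} | {D,E}.
Split {A,C} by δ(·,x) → {A} and {C}.
Refine {D,E} on symbol y: members go to different blocks, giving {D} and {E}.
No further refinement is possible. Final partition (4 blocks): {A} | {D} | {C} | {E}.

4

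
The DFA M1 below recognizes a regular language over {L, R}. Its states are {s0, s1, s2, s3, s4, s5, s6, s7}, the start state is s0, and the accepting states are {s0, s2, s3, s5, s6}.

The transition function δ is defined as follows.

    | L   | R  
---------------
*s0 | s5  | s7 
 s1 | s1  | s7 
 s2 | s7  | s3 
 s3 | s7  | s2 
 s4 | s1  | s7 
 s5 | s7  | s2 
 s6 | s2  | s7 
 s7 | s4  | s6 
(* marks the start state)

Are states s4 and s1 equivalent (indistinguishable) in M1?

Yes

All states are reachable from the start state.
Start with accepting vs non-accepting: {s0,s2,s3,s5,s6} | {s1,s4,s7}.
On input L, block {s0,s2,s3,s5,s6} splits into {s2,s3,s5} and {s0,s6}.
Refine {s1,s4,s7} on symbol R: members go to different blocks, giving {s1,s4} and {s7}.
The partition is now stable with 4 blocks: {s2,s3,s5} | {s1,s4} | {s0,s6} | {s7}.
s4 and s1 lie in the same block of the stable partition, so they are equivalent — no string distinguishes them.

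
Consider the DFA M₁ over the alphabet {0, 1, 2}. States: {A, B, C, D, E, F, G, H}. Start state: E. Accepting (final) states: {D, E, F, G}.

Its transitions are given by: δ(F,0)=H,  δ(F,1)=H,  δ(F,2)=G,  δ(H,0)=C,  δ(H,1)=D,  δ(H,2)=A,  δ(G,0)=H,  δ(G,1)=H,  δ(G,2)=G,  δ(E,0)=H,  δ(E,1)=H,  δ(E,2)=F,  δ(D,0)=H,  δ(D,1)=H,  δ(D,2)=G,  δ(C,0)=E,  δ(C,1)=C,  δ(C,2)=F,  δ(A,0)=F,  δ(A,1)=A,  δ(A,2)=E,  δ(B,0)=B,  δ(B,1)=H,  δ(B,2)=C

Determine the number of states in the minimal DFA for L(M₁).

First remove the unreachable states {B}; 7 states remain.
Start with accepting vs non-accepting: {D,E,F,G} | {A,C,H}.
Split {A,C,H} by δ(·,0) → {A,C} and {H}.
No further refinement is possible. Final partition (3 blocks): {D,E,F,G} | {A,C} | {H}.

3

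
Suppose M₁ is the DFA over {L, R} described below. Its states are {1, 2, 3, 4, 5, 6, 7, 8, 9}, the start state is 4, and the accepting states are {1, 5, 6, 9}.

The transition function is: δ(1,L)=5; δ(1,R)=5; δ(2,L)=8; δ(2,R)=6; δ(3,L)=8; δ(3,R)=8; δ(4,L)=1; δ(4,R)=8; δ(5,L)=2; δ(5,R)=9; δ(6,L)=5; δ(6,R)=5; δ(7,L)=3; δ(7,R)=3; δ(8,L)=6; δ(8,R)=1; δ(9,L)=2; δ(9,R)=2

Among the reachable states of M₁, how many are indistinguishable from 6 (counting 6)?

States {3,7} cannot be reached from the start state, so discard them.
Initial partition by acceptance: {1,5,6,9} | {2,4,8}.
Split {1,5,6,9} by δ(·,L) → {1,6} and {5,9}.
Split {2,4,8} by δ(·,L) → {4,8} and {2}.
On input R, block {4,8} splits into {4} and {8}.
Split {5,9} by δ(·,R) → {5} and {9}.
The partition is now stable with 6 blocks: {1,6} | {4} | {5} | {2} | {8} | {9}.
The equivalence class containing 6 is {1,6}, of size 2.

2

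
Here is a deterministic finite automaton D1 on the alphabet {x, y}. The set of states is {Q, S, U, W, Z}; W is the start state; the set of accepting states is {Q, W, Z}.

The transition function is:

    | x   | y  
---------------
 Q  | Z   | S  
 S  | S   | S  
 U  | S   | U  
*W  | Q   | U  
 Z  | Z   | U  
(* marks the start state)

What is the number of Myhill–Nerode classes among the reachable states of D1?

2

Start with accepting vs non-accepting: {Q,W,Z} | {S,U}.
No further refinement is possible. Final partition (2 blocks): {Q,W,Z} | {S,U}.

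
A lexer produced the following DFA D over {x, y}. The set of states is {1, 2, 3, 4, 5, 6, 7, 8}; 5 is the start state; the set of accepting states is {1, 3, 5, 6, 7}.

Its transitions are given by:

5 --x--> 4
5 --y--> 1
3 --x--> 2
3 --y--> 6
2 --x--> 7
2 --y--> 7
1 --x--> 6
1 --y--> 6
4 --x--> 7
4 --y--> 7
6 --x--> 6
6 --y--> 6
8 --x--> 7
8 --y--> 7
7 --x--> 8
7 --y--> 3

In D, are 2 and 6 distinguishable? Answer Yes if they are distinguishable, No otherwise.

Every state is reachable, so we keep all 8.
P0 = {1,3,5,6,7} | {2,4,8}.
On input x, block {1,3,5,6,7} splits into {3,5,7} and {1,6}.
On input y, block {3,5,7} splits into {3,5} and {7}.
No further refinement is possible. Final partition (4 blocks): {3,5} | {2,4,8} | {1,6} | {7}.
2 and 6 end up in different blocks, so they are distinguishable. For instance, the string 'ε' is accepted from only 6.

Yes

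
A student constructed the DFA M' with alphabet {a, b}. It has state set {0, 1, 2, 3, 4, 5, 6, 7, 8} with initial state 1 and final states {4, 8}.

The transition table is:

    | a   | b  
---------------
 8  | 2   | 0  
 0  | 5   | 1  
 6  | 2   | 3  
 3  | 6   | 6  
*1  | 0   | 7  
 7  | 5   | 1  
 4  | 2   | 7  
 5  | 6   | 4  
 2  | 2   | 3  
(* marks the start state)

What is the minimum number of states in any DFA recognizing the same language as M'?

5

Reachable states from the start: {0,1,2,3,4,5,6,7}. Unreachable: {8} — drop them.
Initial partition by acceptance: {4} | {0,1,2,3,5,6,7}.
On input b, block {0,1,2,3,5,6,7} splits into {0,1,2,3,6,7} and {5}.
Refine {0,1,2,3,6,7} on symbol a: members go to different blocks, giving {1,2,3,6} and {0,7}.
Split {1,2,3,6} by δ(·,a) → {2,3,6} and {1}.
Stable partition: {4} | {2,3,6} | {5} | {0,7} | {1} — 5 equivalence classes.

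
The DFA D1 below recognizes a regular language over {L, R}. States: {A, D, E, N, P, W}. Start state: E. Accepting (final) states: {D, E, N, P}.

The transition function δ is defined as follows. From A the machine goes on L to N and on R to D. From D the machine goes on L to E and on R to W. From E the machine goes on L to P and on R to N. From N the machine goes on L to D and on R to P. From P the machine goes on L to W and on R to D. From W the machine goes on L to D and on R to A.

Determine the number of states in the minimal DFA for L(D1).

Every state is reachable, so we keep all 6.
Initial partition by acceptance: {D,E,N,P} | {A,W}.
Split {D,E,N,P} by δ(·,L) → {D,E,N} and {P}.
On input L, block {D,E,N} splits into {D,N} and {E}.
Split {D,N} by δ(·,L) → {D} and {N}.
Refine {A,W} on symbol L: members go to different blocks, giving {A} and {W}.
The partition is now stable with 6 blocks: {D} | {A} | {P} | {E} | {N} | {W}.

6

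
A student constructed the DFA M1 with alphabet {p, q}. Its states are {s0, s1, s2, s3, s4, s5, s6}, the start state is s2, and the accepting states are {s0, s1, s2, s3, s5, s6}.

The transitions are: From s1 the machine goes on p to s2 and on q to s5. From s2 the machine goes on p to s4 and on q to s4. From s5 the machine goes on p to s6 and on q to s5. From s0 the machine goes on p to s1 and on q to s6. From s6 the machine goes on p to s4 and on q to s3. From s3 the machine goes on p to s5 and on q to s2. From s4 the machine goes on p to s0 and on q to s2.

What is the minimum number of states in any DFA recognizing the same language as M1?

Every state is reachable, so we keep all 7.
P0 = {s0,s1,s2,s3,s5,s6} | {s4}.
Refine {s0,s1,s2,s3,s5,s6} on symbol p: members go to different blocks, giving {s0,s1,s3,s5} and {s2,s6}.
Refine {s0,s1,s3,s5} on symbol p: members go to different blocks, giving {s0,s3} and {s1,s5}.
On input q, block {s2,s6} splits into {s2} and {s6}.
Refine {s0,s3} on symbol q: members go to different blocks, giving {s0} and {s3}.
Refine {s1,s5} on symbol p: members go to different blocks, giving {s1} and {s5}.
Stable partition: {s0} | {s4} | {s2} | {s1} | {s6} | {s3} | {s5} — 7 equivalence classes.

7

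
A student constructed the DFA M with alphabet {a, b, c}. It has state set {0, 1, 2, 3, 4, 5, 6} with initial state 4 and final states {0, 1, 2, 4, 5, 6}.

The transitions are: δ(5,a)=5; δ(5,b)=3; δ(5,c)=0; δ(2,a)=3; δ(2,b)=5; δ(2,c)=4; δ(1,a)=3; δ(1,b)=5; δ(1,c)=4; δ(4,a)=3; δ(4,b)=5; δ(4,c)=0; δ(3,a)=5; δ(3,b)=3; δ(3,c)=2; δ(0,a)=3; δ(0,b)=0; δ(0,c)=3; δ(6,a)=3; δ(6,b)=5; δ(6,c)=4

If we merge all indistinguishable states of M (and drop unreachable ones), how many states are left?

5

Reachable states from the start: {0,2,3,4,5}. Unreachable: {1,6} — drop them.
Initial partition by acceptance: {0,2,4,5} | {3}.
On input a, block {0,2,4,5} splits into {0,2,4} and {5}.
On input b, block {0,2,4} splits into {2,4} and {0}.
Refine {2,4} on symbol c: members go to different blocks, giving {2} and {4}.
No further refinement is possible. Final partition (5 blocks): {2} | {3} | {5} | {0} | {4}.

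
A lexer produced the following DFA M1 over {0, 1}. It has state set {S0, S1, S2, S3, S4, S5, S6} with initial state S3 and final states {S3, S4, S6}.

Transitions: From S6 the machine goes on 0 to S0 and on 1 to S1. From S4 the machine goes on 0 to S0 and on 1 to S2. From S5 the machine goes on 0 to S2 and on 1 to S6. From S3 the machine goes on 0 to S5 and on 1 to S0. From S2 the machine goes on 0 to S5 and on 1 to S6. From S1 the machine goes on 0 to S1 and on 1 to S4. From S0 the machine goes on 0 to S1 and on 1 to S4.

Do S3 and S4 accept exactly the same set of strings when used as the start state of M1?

Yes

All states are reachable from the start state.
Initial partition by acceptance: {S3,S4,S6} | {S0,S1,S2,S5}.
No further refinement is possible. Final partition (2 blocks): {S3,S4,S6} | {S0,S1,S2,S5}.
S3 and S4 lie in the same block of the stable partition, so they are equivalent — no string distinguishes them.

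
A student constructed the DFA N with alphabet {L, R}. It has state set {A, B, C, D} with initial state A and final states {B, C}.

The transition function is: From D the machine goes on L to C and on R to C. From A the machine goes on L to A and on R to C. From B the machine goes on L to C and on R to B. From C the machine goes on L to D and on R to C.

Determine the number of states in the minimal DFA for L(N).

3

First remove the unreachable states {B}; 3 states remain.
Initial partition by acceptance: {C} | {A,D}.
Refine {A,D} on symbol L: members go to different blocks, giving {A} and {D}.
No further refinement is possible. Final partition (3 blocks): {C} | {A} | {D}.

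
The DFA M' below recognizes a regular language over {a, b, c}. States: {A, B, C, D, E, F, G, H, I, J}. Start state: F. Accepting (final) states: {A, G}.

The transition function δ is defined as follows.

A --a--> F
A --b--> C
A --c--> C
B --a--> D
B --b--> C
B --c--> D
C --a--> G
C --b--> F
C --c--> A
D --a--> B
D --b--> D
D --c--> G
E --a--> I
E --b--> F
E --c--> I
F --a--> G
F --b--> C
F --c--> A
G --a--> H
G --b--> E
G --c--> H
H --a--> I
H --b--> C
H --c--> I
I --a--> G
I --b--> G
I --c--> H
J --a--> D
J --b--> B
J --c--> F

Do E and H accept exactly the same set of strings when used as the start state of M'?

States {B,D,J} cannot be reached from the start state, so discard them.
Start with accepting vs non-accepting: {A,G} | {C,E,F,H,I}.
Split {C,E,F,H,I} by δ(·,a) → {C,F,I} and {E,H}.
On input a, block {A,G} splits into {A} and {G}.
Split {C,F,I} by δ(·,b) → {C,F} and {I}.
The partition is now stable with 5 blocks: {A} | {C,F} | {E,H} | {G} | {I}.
E and H lie in the same block of the stable partition, so they are equivalent — no string distinguishes them.

Yes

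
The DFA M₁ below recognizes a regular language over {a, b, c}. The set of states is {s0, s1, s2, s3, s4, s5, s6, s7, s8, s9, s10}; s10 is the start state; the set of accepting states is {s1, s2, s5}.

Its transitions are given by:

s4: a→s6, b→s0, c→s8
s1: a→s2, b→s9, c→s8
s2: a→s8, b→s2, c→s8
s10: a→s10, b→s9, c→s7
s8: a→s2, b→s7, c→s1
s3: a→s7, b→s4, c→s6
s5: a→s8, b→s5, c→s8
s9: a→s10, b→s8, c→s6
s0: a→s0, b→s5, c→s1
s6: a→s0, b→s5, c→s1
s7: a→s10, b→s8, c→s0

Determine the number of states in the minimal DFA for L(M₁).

6

Reachable states from the start: {s0,s1,s2,s5,s6,s7,s8,s9,s10}. Unreachable: {s3,s4} — drop them.
Start with accepting vs non-accepting: {s1,s2,s5} | {s0,s6,s7,s8,s9,s10}.
Split {s1,s2,s5} by δ(·,a) → {s2,s5} and {s1}.
On input a, block {s0,s6,s7,s8,s9,s10} splits into {s0,s6,s7,s9,s10} and {s8}.
Refine {s0,s6,s7,s9,s10} on symbol b: members go to different blocks, giving {s0,s6} and {s7,s9} and {s10}.
No further refinement is possible. Final partition (6 blocks): {s2,s5} | {s0,s6} | {s1} | {s8} | {s7,s9} | {s10}.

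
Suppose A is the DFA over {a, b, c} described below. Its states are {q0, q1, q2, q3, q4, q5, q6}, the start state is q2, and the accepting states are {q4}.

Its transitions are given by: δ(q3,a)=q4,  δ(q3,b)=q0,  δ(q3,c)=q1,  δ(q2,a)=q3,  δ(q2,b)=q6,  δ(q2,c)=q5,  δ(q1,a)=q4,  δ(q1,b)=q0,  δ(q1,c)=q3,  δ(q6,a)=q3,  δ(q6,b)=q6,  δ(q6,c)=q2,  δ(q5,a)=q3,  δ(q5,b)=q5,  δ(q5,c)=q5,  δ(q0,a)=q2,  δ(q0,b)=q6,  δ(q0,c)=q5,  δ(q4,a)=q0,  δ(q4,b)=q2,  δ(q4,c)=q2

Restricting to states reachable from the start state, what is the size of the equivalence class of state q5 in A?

3

Every state is reachable, so we keep all 7.
P0 = {q4} | {q0,q1,q2,q3,q5,q6}.
Refine {q0,q1,q2,q3,q5,q6} on symbol a: members go to different blocks, giving {q0,q2,q5,q6} and {q1,q3}.
Refine {q0,q2,q5,q6} on symbol a: members go to different blocks, giving {q2,q5,q6} and {q0}.
The partition is now stable with 4 blocks: {q4} | {q2,q5,q6} | {q1,q3} | {q0}.
The equivalence class containing q5 is {q2,q5,q6}, of size 3.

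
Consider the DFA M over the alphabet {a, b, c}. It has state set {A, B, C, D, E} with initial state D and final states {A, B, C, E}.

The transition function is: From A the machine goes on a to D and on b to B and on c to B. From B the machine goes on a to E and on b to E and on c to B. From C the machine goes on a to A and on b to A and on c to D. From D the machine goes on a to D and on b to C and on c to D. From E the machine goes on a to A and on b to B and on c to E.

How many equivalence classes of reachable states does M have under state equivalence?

All states are reachable from the start state.
Initial partition by acceptance: {A,B,C,E} | {D}.
Refine {A,B,C,E} on symbol a: members go to different blocks, giving {B,C,E} and {A}.
On input a, block {B,C,E} splits into {C,E} and {B}.
On input b, block {C,E} splits into {C} and {E}.
The partition is now stable with 5 blocks: {C} | {D} | {A} | {B} | {E}.

5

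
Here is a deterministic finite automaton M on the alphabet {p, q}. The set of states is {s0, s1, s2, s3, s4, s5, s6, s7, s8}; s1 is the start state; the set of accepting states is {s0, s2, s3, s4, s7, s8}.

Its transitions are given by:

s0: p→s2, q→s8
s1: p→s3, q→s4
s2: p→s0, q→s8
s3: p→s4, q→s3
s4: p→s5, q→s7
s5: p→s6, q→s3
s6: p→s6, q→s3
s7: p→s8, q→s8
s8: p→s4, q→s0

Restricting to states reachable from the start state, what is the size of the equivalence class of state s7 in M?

1

Every state is reachable, so we keep all 9.
Start with accepting vs non-accepting: {s0,s2,s3,s4,s7,s8} | {s1,s5,s6}.
Refine {s0,s2,s3,s4,s7,s8} on symbol p: members go to different blocks, giving {s0,s2,s3,s7,s8} and {s4}.
On input p, block {s0,s2,s3,s7,s8} splits into {s0,s2,s7} and {s3,s8}.
Refine {s0,s2,s7} on symbol p: members go to different blocks, giving {s0,s2} and {s7}.
Split {s1,s5,s6} by δ(·,p) → {s5,s6} and {s1}.
Split {s3,s8} by δ(·,q) → {s3} and {s8}.
Stable partition: {s0,s2} | {s5,s6} | {s4} | {s3} | {s7} | {s1} | {s8} — 7 equivalence classes.
The equivalence class containing s7 is {s7}, of size 1.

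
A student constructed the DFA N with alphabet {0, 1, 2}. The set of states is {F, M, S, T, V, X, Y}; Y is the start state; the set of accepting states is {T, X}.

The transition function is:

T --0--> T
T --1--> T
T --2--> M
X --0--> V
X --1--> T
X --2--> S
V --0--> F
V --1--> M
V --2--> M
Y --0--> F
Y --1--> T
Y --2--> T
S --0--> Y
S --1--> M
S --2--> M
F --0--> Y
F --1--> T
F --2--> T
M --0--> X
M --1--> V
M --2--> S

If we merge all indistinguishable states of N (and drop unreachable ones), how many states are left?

5

Initial partition by acceptance: {T,X} | {F,M,S,V,Y}.
On input 0, block {T,X} splits into {T} and {X}.
Refine {F,M,S,V,Y} on symbol 0: members go to different blocks, giving {F,S,V,Y} and {M}.
Refine {F,S,V,Y} on symbol 1: members go to different blocks, giving {F,Y} and {S,V}.
Stable partition: {T} | {F,Y} | {X} | {M} | {S,V} — 5 equivalence classes.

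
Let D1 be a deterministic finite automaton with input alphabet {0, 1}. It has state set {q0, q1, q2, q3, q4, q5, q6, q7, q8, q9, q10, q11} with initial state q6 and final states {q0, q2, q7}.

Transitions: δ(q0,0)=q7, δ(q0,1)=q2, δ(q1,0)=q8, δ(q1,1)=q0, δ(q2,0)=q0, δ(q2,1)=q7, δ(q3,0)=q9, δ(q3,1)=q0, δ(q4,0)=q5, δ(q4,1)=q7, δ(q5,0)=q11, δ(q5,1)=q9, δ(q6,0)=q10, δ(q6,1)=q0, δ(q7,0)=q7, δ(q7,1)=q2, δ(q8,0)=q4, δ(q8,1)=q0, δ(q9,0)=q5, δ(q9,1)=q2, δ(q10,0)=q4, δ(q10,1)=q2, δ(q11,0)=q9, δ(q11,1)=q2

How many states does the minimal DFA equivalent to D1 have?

5

Reachable states from the start: {q0,q2,q4,q5,q6,q7,q9,q10,q11}. Unreachable: {q1,q3,q8} — drop them.
P0 = {q0,q2,q7} | {q4,q5,q6,q9,q10,q11}.
Split {q4,q5,q6,q9,q10,q11} by δ(·,1) → {q4,q6,q9,q10,q11} and {q5}.
On input 0, block {q4,q6,q9,q10,q11} splits into {q6,q10,q11} and {q4,q9}.
Refine {q6,q10,q11} on symbol 0: members go to different blocks, giving {q10,q11} and {q6}.
Stable partition: {q0,q2,q7} | {q10,q11} | {q5} | {q4,q9} | {q6} — 5 equivalence classes.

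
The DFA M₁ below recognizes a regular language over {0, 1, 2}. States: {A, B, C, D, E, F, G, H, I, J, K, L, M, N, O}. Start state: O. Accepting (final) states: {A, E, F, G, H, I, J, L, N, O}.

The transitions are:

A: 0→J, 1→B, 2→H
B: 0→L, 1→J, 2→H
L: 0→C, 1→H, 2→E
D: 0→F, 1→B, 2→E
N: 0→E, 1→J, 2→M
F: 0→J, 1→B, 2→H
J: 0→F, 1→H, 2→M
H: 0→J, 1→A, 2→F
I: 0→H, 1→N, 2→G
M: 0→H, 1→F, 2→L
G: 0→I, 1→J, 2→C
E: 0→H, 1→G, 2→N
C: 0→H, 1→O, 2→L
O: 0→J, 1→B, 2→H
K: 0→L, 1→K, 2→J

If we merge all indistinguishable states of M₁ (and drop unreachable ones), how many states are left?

States {D,K} cannot be reached from the start state, so discard them.
Start with accepting vs non-accepting: {A,E,F,G,H,I,J,L,N,O} | {B,C,M}.
Refine {A,E,F,G,H,I,J,L,N,O} on symbol 0: members go to different blocks, giving {A,E,F,G,H,I,J,N,O} and {L}.
On input 1, block {A,E,F,G,H,I,J,N,O} splits into {E,G,H,I,J,N} and {A,F,O}.
On input 0, block {E,G,H,I,J,N} splits into {E,G,H,I,N} and {J}.
Split {E,G,H,I,N} by δ(·,0) → {E,G,I,N} and {H}.
Split {E,G,I,N} by δ(·,0) → {E,I} and {G,N}.
On input 0, block {B,C,M} splits into {C,M} and {B}.
The partition is now stable with 8 blocks: {E,I} | {C,M} | {L} | {A,F,O} | {J} | {H} | {G,N} | {B}.

8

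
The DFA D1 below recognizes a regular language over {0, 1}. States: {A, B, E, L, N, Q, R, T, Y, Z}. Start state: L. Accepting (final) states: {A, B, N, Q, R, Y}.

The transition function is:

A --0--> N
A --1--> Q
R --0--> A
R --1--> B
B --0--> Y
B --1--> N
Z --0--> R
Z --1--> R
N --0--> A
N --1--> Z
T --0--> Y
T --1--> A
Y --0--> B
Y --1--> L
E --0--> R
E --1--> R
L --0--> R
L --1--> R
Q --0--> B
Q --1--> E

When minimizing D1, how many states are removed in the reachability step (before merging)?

1

Starting at L and following transitions, the reachable set is {A, B, E, L, N, Q, R, Y, Z}. That leaves T unreachable — 1 in total.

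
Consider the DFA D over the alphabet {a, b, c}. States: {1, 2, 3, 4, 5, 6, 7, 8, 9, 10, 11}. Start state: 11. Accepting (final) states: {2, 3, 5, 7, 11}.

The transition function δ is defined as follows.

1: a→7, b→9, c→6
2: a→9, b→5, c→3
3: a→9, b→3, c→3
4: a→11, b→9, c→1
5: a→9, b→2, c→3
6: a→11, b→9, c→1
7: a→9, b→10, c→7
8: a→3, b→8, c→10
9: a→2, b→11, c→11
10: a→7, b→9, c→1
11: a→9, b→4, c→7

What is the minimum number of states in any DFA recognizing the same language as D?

4

First remove the unreachable states {8}; 10 states remain.
P0 = {2,3,5,7,11} | {1,4,6,9,10}.
Split {2,3,5,7,11} by δ(·,b) → {2,3,5} and {7,11}.
Refine {1,4,6,9,10} on symbol a: members go to different blocks, giving {1,4,6,10} and {9}.
No further refinement is possible. Final partition (4 blocks): {2,3,5} | {1,4,6,10} | {7,11} | {9}.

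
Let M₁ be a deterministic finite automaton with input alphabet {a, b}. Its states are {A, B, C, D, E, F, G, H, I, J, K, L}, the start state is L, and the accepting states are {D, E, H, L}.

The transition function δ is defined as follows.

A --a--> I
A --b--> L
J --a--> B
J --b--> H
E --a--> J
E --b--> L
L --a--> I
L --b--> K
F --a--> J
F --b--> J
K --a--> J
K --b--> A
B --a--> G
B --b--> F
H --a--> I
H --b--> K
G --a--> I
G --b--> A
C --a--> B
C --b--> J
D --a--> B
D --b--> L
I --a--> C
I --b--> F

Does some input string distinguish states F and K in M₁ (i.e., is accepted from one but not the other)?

First remove the unreachable states {D,E}; 10 states remain.
P0 = {H,L} | {A,B,C,F,G,I,J,K}.
On input b, block {A,B,C,F,G,I,J,K} splits into {B,C,F,G,I,K} and {A,J}.
Split {B,C,F,G,I,K} by δ(·,a) → {B,C,G,I} and {F,K}.
Refine {B,C,G,I} on symbol b: members go to different blocks, giving {B,I} and {C,G}.
Stable partition: {H,L} | {B,I} | {A,J} | {F,K} | {C,G} — 5 equivalence classes.
F and K lie in the same block of the stable partition, so they are equivalent — no string distinguishes them.

No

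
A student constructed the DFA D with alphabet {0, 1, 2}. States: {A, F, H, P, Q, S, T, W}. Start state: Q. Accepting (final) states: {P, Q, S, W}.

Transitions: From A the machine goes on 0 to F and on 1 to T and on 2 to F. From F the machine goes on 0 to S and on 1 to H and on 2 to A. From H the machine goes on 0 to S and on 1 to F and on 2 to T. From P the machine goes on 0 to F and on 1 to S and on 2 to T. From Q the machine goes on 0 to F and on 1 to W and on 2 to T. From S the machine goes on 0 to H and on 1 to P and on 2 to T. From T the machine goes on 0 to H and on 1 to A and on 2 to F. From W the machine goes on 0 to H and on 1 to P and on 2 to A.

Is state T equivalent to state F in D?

No

Initial partition by acceptance: {P,Q,S,W} | {A,F,H,T}.
On input 0, block {A,F,H,T} splits into {A,T} and {F,H}.
The partition is now stable with 3 blocks: {P,Q,S,W} | {A,T} | {F,H}.
T and F end up in different blocks, so they are distinguishable. For instance, the string '0' is accepted from only F.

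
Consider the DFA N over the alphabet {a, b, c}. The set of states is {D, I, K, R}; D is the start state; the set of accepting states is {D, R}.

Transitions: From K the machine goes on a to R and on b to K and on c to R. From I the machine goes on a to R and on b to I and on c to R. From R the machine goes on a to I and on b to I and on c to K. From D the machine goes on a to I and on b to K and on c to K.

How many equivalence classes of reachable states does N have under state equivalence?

All states are reachable from the start state.
Start with accepting vs non-accepting: {D,R} | {I,K}.
No further refinement is possible. Final partition (2 blocks): {D,R} | {I,K}.

2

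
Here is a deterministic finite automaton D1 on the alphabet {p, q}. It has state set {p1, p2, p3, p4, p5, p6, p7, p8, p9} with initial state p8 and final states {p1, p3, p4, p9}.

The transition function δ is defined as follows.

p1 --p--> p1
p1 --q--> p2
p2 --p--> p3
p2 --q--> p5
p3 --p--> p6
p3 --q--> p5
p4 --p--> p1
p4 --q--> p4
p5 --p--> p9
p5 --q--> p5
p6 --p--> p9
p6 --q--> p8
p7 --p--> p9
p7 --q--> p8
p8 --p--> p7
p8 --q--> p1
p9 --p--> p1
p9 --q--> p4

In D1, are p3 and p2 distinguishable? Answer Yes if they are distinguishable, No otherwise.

All states are reachable from the start state.
Start with accepting vs non-accepting: {p1,p3,p4,p9} | {p2,p5,p6,p7,p8}.
On input p, block {p1,p3,p4,p9} splits into {p1,p4,p9} and {p3}.
On input q, block {p1,p4,p9} splits into {p4,p9} and {p1}.
Refine {p2,p5,p6,p7,p8} on symbol p: members go to different blocks, giving {p5,p6,p7} and {p2} and {p8}.
Refine {p5,p6,p7} on symbol q: members go to different blocks, giving {p6,p7} and {p5}.
The partition is now stable with 7 blocks: {p4,p9} | {p6,p7} | {p3} | {p1} | {p2} | {p8} | {p5}.
p3 and p2 end up in different blocks, so they are distinguishable. For instance, the string 'ε' is accepted from only p3.

Yes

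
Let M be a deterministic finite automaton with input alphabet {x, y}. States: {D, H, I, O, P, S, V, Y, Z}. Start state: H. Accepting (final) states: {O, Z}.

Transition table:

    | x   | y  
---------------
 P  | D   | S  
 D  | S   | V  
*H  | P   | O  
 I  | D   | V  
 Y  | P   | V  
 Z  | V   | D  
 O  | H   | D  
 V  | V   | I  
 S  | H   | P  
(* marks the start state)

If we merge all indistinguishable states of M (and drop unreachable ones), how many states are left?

States {Y,Z} cannot be reached from the start state, so discard them.
P0 = {O} | {D,H,I,P,S,V}.
Split {D,H,I,P,S,V} by δ(·,y) → {D,I,P,S,V} and {H}.
On input x, block {D,I,P,S,V} splits into {D,I,P,V} and {S}.
On input x, block {D,I,P,V} splits into {I,P,V} and {D}.
Refine {I,P,V} on symbol x: members go to different blocks, giving {I,P} and {V}.
Split {I,P} by δ(·,y) → {I} and {P}.
Stable partition: {O} | {I} | {H} | {S} | {D} | {V} | {P} — 7 equivalence classes.

7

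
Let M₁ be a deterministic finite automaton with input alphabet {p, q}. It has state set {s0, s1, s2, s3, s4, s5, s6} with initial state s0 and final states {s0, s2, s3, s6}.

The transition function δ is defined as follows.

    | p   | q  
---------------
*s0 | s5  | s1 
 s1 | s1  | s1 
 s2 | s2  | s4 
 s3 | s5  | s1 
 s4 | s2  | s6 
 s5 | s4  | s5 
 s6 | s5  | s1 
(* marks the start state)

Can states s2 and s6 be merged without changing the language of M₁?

States {s3} cannot be reached from the start state, so discard them.
Initial partition by acceptance: {s0,s2,s6} | {s1,s4,s5}.
On input p, block {s0,s2,s6} splits into {s0,s6} and {s2}.
On input p, block {s1,s4,s5} splits into {s1,s5} and {s4}.
On input p, block {s1,s5} splits into {s1} and {s5}.
No further refinement is possible. Final partition (5 blocks): {s0,s6} | {s1} | {s2} | {s4} | {s5}.
s2 and s6 end up in different blocks, so they are distinguishable. For instance, the string 'p' is accepted from only s2.

No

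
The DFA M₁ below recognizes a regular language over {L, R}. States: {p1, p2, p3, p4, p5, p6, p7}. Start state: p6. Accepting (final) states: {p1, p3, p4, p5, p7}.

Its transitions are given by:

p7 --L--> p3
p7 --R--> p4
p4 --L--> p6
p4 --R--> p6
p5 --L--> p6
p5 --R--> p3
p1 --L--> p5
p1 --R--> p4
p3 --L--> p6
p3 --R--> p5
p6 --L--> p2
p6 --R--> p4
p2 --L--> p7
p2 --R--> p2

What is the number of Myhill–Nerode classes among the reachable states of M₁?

States {p1} cannot be reached from the start state, so discard them.
P0 = {p3,p4,p5,p7} | {p2,p6}.
Split {p3,p4,p5,p7} by δ(·,L) → {p3,p4,p5} and {p7}.
Refine {p3,p4,p5} on symbol R: members go to different blocks, giving {p3,p5} and {p4}.
Refine {p2,p6} on symbol L: members go to different blocks, giving {p2} and {p6}.
Stable partition: {p3,p5} | {p2} | {p7} | {p4} | {p6} — 5 equivalence classes.

5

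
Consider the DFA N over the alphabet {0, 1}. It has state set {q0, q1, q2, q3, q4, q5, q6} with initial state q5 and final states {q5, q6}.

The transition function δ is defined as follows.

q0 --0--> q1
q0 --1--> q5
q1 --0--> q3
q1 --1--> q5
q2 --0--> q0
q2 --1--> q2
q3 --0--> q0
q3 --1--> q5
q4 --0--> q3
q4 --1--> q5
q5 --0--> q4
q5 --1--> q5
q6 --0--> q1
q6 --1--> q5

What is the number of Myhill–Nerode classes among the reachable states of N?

2

Reachable states from the start: {q0,q1,q3,q4,q5}. Unreachable: {q2,q6} — drop them.
Start with accepting vs non-accepting: {q5} | {q0,q1,q3,q4}.
No further refinement is possible. Final partition (2 blocks): {q5} | {q0,q1,q3,q4}.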